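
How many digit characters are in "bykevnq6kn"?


Input string: 'bykevnq6kn'
Operation: count digit characters (0-9)
Scan: 'b', 'y', 'k', 'e', 'v', 'n', 'q', '6'(digit), 'k', 'n'
Digits found: 1
Result: 1


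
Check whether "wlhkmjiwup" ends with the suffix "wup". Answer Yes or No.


Input string: 'wlhkmjiwup'
Suffix to check: 'wup'
Last 3 characters of input: 'wup'
Match: True
Result: Yes


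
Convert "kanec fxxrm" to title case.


Input string: 'kanec fxxrm'
Operation: capitalize first letter of each word
Word transformations: 'kanec'->'Kanec', 'fxxrm'->'Fxxrm'
Result: Kanec Fxxrm


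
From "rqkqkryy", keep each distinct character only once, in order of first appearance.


Input: 'rqkqkryy'
Operation: keep first occurrence of each character
Scan: s[0]='r' new -> keep; s[1]='q' new -> keep; s[2]='k' new -> keep; s[3]='q' seen -> skip; s[4]='k' seen -> skip; s[5]='r' seen -> skip; s[6]='y' new -> keep; s[7]='y' seen -> skip
Result: rqky


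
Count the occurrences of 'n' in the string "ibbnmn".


Input string: 'ibbnmn'
Target character: 'n'
Scan each position: s[3]='n', s[5]='n'
Matches found at indices: 3, 5
Total: 2


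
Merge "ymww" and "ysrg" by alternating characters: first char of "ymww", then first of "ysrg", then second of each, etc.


String 1: 'ymww'
String 2: 'ysrg'
Operation: alternate characters
Pairs: 'y'+'y', 'm'+'s', 'w'+'r', 'w'+'g'
Result: yymswrwg


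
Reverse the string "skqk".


Input string: 'skqk'
Operation: reverse character order
Original order: 's' -> 'k' -> 'q' -> 'k'
Reversed order: 'k' -> 'q' -> 'k' -> 's'
Result: kqks


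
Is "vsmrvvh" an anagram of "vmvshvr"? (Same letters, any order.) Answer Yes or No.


String 1: 'vmvshvr' -> sorted: 'hmrsvvv'
String 2: 'vsmrvvh' -> sorted: 'hmrsvvv'
Compare sorted forms: 'hmrsvvv' == 'hmrsvvv'
Anagram: Yes


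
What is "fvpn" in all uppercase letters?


Input string: 'fvpn'
Operation: convert each letter to uppercase
Mapping: 'f'->'F', 'v'->'V', 'p'->'P', 'n'->'N'
Result: FVPN


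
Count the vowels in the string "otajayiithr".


Input string: 'otajayiithr'
Operation: count vowels (a, e, i, o, u)
Scan: s[0]='o' (vowel), s[1]='t', s[2]='a' (vowel), s[3]='j', s[4]='a' (vowel), s[5]='y', s[6]='i' (vowel), s[7]='i' (vowel), s[8]='t', s[9]='h', s[10]='r'
Vowels found: 5
Result: 5


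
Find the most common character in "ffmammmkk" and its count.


Input: 'ffmammmkk'
Operation: tally each character
Counts: 'a':1, 'f':2, 'k':2, 'm':4
Maximum: 'm' appears 4 times


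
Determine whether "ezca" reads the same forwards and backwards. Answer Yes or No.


Input string: 'ezca'
Reversed: 'acze'
Compare pairs: s[0]='e' vs s[3]='a' (mismatch), s[1]='z' vs s[2]='c' (mismatch)
Palindrome: No


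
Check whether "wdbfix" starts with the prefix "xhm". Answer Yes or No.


Input string: 'wdbfix'
Prefix to check: 'xhm'
First 3 characters of input: 'wdb'
Match: False
Result: No


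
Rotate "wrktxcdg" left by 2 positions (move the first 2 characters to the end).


Input: 'wrktxcdg', shift = 2
Operation: split at index 2 and swap parts
Front part s[0:2] = 'wr'
Back part s[2:] = 'ktxcdg'
Rotated = back + front = 'ktxcdg' + 'wr'
Result: ktxcdgwr


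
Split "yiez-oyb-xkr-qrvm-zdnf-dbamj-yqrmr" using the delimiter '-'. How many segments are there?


Input string: 'yiez-oyb-xkr-qrvm-zdnf-dbamj-yqrmr'
Delimiter: '-'
Split result: 'yiez', 'oyb', 'xkr', 'qrvm', 'zdnf', 'dbamj', 'yqrmr'
Number of parts: 7


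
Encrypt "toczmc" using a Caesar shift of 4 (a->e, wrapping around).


Input: 'toczmc', shift = 4
Operation: for each letter, (position + 4) mod 26
Mapping: 't'(19+4=23)->'x', 'o'(14+4=18)->'s', 'c'(2+4=6)->'g', 'z'(25+4=29, 29 mod 26=3)->'d', 'm'(12+4=16)->'q', 'c'(2+4=6)->'g'
Result: xsgdqg


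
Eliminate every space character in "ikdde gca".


Input string: 'ikdde gca'
Operation: remove all spaces
Words: 'ikdde', 'gca'
Join without spaces: ikddegca


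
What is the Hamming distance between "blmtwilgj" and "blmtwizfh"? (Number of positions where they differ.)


String 1: 'blmtwilgj'
String 2: 'blmtwizfh'
Compare each position: pos 0: 'b'=='b', pos 1: 'l'=='l', pos 2: 'm'=='m', pos 3: 't'=='t', pos 4: 'w'=='w', pos 5: 'i'=='i', pos 6: 'l'!='z', pos 7: 'g'!='f', pos 8: 'j'!='h'
Differing positions: 3
Hamming distance: 3


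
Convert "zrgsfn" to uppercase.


Input string: 'zrgsfn'
Operation: convert each letter to uppercase
Mapping: 'z'->'Z', 'r'->'R', 'g'->'G', 's'->'S', 'f'->'F', 'n'->'N'
Result: ZRGSFN


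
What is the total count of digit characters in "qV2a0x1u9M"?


Input string: 'qV2a0x1u9M'
Operation: count digit characters (0-9)
Scan: 'q', 'V', '2'(digit), 'a', '0'(digit), 'x', '1'(digit), 'u', '9'(digit), 'M'
Digits found: 4
Result: 4


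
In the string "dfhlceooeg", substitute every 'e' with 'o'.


Input string: 'dfhlceooeg'
Operation: replace 'e' with 'o'
Positions of 'e': 5, 8
After replacement: dfhlcoooog


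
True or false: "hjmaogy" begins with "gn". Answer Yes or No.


Input string: 'hjmaogy'
Prefix to check: 'gn'
First 2 characters of input: 'hj'
Match: False
Result: No


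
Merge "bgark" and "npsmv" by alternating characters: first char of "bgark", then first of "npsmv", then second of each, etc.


String 1: 'bgark'
String 2: 'npsmv'
Operation: alternate characters
Pairs: 'b'+'n', 'g'+'p', 'a'+'s', 'r'+'m', 'k'+'v'
Result: bngpasrmkv


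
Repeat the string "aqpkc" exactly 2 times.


Input string: 'aqpkc'
Operation: repeat 2 times
Concatenation: 'aqpkc' + 'aqpkc'
Result: aqpkcaqpkc


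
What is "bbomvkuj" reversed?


Input string: 'bbomvkuj'
Operation: reverse character order
Original order: 'b' -> 'b' -> 'o' -> 'm' -> 'v' -> 'k' -> 'u' -> 'j'
Reversed order: 'j' -> 'u' -> 'k' -> 'v' -> 'm' -> 'o' -> 'b' -> 'b'
Result: jukvmobb


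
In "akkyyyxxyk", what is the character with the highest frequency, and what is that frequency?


Input: 'akkyyyxxyk'
Operation: tally each character
Counts: 'a':1, 'k':3, 'x':2, 'y':4
Maximum: 'y' appears 4 times


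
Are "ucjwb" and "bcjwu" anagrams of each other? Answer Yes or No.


String 1: 'ucjwb' -> sorted: 'bcjuw'
String 2: 'bcjwu' -> sorted: 'bcjuw'
Compare sorted forms: 'bcjuw' == 'bcjuw'
Anagram: Yes


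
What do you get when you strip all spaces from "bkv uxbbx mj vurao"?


Input string: 'bkv uxbbx mj vurao'
Operation: remove all spaces
Words: 'bkv', 'uxbbx', 'mj', 'vurao'
Join without spaces: bkvuxbbxmjvurao


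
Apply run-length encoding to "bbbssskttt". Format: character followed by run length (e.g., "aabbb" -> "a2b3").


Input: 'bbbssskttt'
Operation: identify consecutive runs
Runs: 'bbb' -> b3, 'sss' -> s3, 'k' -> k1, 'ttt' -> t3
Encoded: b3s3k1t3


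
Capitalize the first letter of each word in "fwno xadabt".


Input string: 'fwno xadabt'
Operation: capitalize first letter of each word
Word transformations: 'fwno'->'Fwno', 'xadabt'->'Xadabt'
Result: Fwno Xadabt


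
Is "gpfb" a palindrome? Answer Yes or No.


Input string: 'gpfb'
Reversed: 'bfpg'
Compare pairs: s[0]='g' vs s[3]='b' (mismatch), s[1]='p' vs s[2]='f' (mismatch)
Palindrome: No


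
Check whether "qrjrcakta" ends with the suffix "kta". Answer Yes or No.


Input string: 'qrjrcakta'
Suffix to check: 'kta'
Last 3 characters of input: 'kta'
Match: True
Result: Yes


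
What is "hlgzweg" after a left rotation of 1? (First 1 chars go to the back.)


Input: 'hlgzweg', shift = 1
Operation: split at index 1 and swap parts
Front part s[0:1] = 'h'
Back part s[1:] = 'lgzweg'
Rotated = back + front = 'lgzweg' + 'h'
Result: lgzwegh


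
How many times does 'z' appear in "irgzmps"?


Input string: 'irgzmps'
Target character: 'z'
Scan each position: s[3]='z'
Matches found at indices: 3
Total: 1


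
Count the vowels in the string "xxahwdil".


Input string: 'xxahwdil'
Operation: count vowels (a, e, i, o, u)
Scan: s[0]='x', s[1]='x', s[2]='a' (vowel), s[3]='h', s[4]='w', s[5]='d', s[6]='i' (vowel), s[7]='l'
Vowels found: 2
Result: 2


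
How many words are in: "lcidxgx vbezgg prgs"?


Input string: 'lcidxgx vbezgg prgs'
Operation: split by spaces
Words found: 'lcidxgx', 'vbezgg', 'prgs'
Word count: 3


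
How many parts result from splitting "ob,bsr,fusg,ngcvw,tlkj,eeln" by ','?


Input string: 'ob,bsr,fusg,ngcvw,tlkj,eeln'
Delimiter: ','
Split result: 'ob', 'bsr', 'fusg', 'ngcvw', 'tlkj', 'eeln'
Number of parts: 6


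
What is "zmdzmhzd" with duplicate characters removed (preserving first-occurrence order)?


Input: 'zmdzmhzd'
Operation: keep first occurrence of each character
Scan: s[0]='z' new -> keep; s[1]='m' new -> keep; s[2]='d' new -> keep; s[3]='z' seen -> skip; s[4]='m' seen -> skip; s[5]='h' new -> keep; s[6]='z' seen -> skip; s[7]='d' seen -> skip
Result: zmdh


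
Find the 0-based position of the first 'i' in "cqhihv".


Input string: 'cqhihv'
Target: 'i'
Scanning left to right: s[0]='c', s[1]='q', s[2]='h', s[3]='i'
First match at index: 3


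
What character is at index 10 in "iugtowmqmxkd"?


Input string: 'iugtowmqmxkd'
Operation: get character at index 10
Index mapping: s[0]='i', s[1]='u', s[2]='g', s[3]='t', s[4]='o', s[5]='w', s[6]='m', s[7]='q', s[8]='m', s[9]='x', s[10]='k'
Result: 'k'


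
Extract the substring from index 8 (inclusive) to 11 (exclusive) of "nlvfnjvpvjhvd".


Input string: 'nlvfnjvpvjhvd'
Operation: slice [8:11]
Extract characters: s[8]='v', s[9]='j', s[10]='h'
Result: vjh


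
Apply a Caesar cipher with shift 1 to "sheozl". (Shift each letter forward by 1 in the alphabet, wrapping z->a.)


Input: 'sheozl', shift = 1
Operation: for each letter, (position + 1) mod 26
Mapping: 's'(18+1=19)->'t', 'h'(7+1=8)->'i', 'e'(4+1=5)->'f', 'o'(14+1=15)->'p', 'z'(25+1=26, 26 mod 26=0)->'a', 'l'(11+1=12)->'m'
Result: tifpam


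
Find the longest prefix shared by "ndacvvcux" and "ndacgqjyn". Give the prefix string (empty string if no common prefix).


String 1: 'ndacvvcux'
String 2: 'ndacgqjyn'
Compare position by position:
pos 0: 'n' vs 'n' match
pos 1: 'd' vs 'd' match
pos 2: 'a' vs 'a' match
pos 3: 'c' vs 'c' match
pos 4: 'v' vs 'g' differ -> stop
Longest common prefix: "ndac" (length 4)


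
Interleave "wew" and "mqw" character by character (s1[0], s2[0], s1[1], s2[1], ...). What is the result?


String 1: 'wew'
String 2: 'mqw'
Operation: alternate characters
Pairs: 'w'+'m', 'e'+'q', 'w'+'w'
Result: wmeqww


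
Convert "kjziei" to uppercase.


Input string: 'kjziei'
Operation: convert each letter to uppercase
Mapping: 'k'->'K', 'j'->'J', 'z'->'Z', 'i'->'I', 'e'->'E', 'i'->'I'
Result: KJZIEI


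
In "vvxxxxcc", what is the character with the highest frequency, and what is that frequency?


Input: 'vvxxxxcc'
Operation: tally each character
Counts: 'c':2, 'v':2, 'x':4
Maximum: 'x' appears 4 times


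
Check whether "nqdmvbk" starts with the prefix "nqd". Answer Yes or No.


Input string: 'nqdmvbk'
Prefix to check: 'nqd'
First 3 characters of input: 'nqd'
Match: True
Result: Yes


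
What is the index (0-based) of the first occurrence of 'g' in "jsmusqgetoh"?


Input string: 'jsmusqgetoh'
Target: 'g'
Scanning left to right: s[0]='j', s[1]='s', s[2]='m', s[3]='u', s[4]='s', s[5]='q', s[6]='g'
First match at index: 6


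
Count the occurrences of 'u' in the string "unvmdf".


Input string: 'unvmdf'
Target character: 'u'
Scan each position: s[0]='u'
Matches found at indices: 0
Total: 1


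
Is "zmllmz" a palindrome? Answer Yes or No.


Input string: 'zmllmz'
Reversed: 'zmllmz'
Compare pairs: s[0]='z' vs s[5]='z' (match), s[1]='m' vs s[4]='m' (match), s[2]='l' vs s[3]='l' (match)
Palindrome: Yes


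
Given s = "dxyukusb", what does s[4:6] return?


Input string: 'dxyukusb'
Operation: slice [4:6]
Extract characters: s[4]='k', s[5]='u'
Result: ku


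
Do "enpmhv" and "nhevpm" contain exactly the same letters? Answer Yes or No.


String 1: 'enpmhv' -> sorted: 'ehmnpv'
String 2: 'nhevpm' -> sorted: 'ehmnpv'
Compare sorted forms: 'ehmnpv' == 'ehmnpv'
Anagram: Yes


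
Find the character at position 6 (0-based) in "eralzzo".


Input string: 'eralzzo'
Operation: get character at index 6
Index mapping: s[0]='e', s[1]='r', s[2]='a', s[3]='l', s[4]='z', s[5]='z', s[6]='o'
Result: 'o'


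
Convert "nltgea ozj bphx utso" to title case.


Input string: 'nltgea ozj bphx utso'
Operation: capitalize first letter of each word
Word transformations: 'nltgea'->'Nltgea', 'ozj'->'Ozj', 'bphx'->'Bphx', 'utso'->'Utso'
Result: Nltgea Ozj Bphx Utso


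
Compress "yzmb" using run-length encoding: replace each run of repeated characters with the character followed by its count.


Input: 'yzmb'
Operation: identify consecutive runs
Runs: 'y' -> y1, 'z' -> z1, 'm' -> m1, 'b' -> b1
Encoded: y1z1m1b1


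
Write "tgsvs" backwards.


Input string: 'tgsvs'
Operation: reverse character order
Original order: 't' -> 'g' -> 's' -> 'v' -> 's'
Reversed order: 's' -> 'v' -> 's' -> 'g' -> 't'
Result: svsgt


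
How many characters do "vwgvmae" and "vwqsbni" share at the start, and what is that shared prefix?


String 1: 'vwgvmae'
String 2: 'vwqsbni'
Compare position by position:
pos 0: 'v' vs 'v' match
pos 1: 'w' vs 'w' match
pos 2: 'g' vs 'q' differ -> stop
Longest common prefix: "vw" (length 2)


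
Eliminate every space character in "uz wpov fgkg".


Input string: 'uz wpov fgkg'
Operation: remove all spaces
Words: 'uz', 'wpov', 'fgkg'
Join without spaces: uzwpovfgkg


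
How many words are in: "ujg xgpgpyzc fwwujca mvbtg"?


Input string: 'ujg xgpgpyzc fwwujca mvbtg'
Operation: split by spaces
Words found: 'ujg', 'xgpgpyzc', 'fwwujca', 'mvbtg'
Word count: 4


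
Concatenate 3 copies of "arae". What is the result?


Input string: 'arae'
Operation: repeat 3 times
Concatenation: 'arae' + 'arae' + 'arae'
Result: araearaearae


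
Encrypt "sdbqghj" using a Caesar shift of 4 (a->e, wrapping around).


Input: 'sdbqghj', shift = 4
Operation: for each letter, (position + 4) mod 26
Mapping: 's'(18+4=22)->'w', 'd'(3+4=7)->'h', 'b'(1+4=5)->'f', 'q'(16+4=20)->'u', 'g'(6+4=10)->'k', 'h'(7+4=11)->'l', 'j'(9+4=13)->'n'
Result: whfukln


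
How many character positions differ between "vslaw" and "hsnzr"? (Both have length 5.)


String 1: 'vslaw'
String 2: 'hsnzr'
Compare each position: pos 0: 'v'!='h', pos 1: 's'=='s', pos 2: 'l'!='n', pos 3: 'a'!='z', pos 4: 'w'!='r'
Differing positions: 4
Hamming distance: 4


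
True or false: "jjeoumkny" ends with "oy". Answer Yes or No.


Input string: 'jjeoumkny'
Suffix to check: 'oy'
Last 2 characters of input: 'ny'
Match: False
Result: No


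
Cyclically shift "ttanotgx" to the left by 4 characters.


Input: 'ttanotgx', shift = 4
Operation: split at index 4 and swap parts
Front part s[0:4] = 'ttan'
Back part s[4:] = 'otgx'
Rotated = back + front = 'otgx' + 'ttan'
Result: otgxttan


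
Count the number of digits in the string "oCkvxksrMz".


Input string: 'oCkvxksrMz'
Operation: count digit characters (0-9)
Scan: 'o', 'C', 'k', 'v', 'x', 'k', 's', 'r', 'M', 'z'
Digits found: 0
Result: 0


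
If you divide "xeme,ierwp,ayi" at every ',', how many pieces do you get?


Input string: 'xeme,ierwp,ayi'
Delimiter: ','
Split result: 'xeme', 'ierwp', 'ayi'
Number of parts: 3


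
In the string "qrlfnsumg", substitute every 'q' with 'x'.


Input string: 'qrlfnsumg'
Operation: replace 'q' with 'x'
Positions of 'q': 0
After replacement: xrlfnsumg


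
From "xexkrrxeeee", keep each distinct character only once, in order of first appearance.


Input: 'xexkrrxeeee'
Operation: keep first occurrence of each character
Scan: s[0]='x' new -> keep; s[1]='e' new -> keep; s[2]='x' seen -> skip; s[3]='k' new -> keep; s[4]='r' new -> keep; s[5]='r' seen -> skip; s[6]='x' seen -> skip; s[7]='e' seen -> skip; s[8]='e' seen -> skip; s[9]='e' seen -> skip; s[10]='e' seen -> skip
Result: xekr


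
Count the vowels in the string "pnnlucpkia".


Input string: 'pnnlucpkia'
Operation: count vowels (a, e, i, o, u)
Scan: s[0]='p', s[1]='n', s[2]='n', s[3]='l', s[4]='u' (vowel), s[5]='c', s[6]='p', s[7]='k', s[8]='i' (vowel), s[9]='a' (vowel)
Vowels found: 3
Result: 3


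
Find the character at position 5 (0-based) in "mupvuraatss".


Input string: 'mupvuraatss'
Operation: get character at index 5
Index mapping: s[0]='m', s[1]='u', s[2]='p', s[3]='v', s[4]='u', s[5]='r'
Result: 'r'


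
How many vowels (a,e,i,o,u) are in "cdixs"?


Input string: 'cdixs'
Operation: count vowels (a, e, i, o, u)
Scan: s[0]='c', s[1]='d', s[2]='i' (vowel), s[3]='x', s[4]='s'
Vowels found: 1
Result: 1


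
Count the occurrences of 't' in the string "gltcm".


Input string: 'gltcm'
Target character: 't'
Scan each position: s[2]='t'
Matches found at indices: 2
Total: 1


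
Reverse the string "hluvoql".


Input string: 'hluvoql'
Operation: reverse character order
Original order: 'h' -> 'l' -> 'u' -> 'v' -> 'o' -> 'q' -> 'l'
Reversed order: 'l' -> 'q' -> 'o' -> 'v' -> 'u' -> 'l' -> 'h'
Result: lqovulh


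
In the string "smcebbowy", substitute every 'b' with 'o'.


Input string: 'smcebbowy'
Operation: replace 'b' with 'o'
Positions of 'b': 4, 5
After replacement: smceooowy


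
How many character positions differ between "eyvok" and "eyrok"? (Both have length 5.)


String 1: 'eyvok'
String 2: 'eyrok'
Compare each position: pos 0: 'e'=='e', pos 1: 'y'=='y', pos 2: 'v'!='r', pos 3: 'o'=='o', pos 4: 'k'=='k'
Differing positions: 1
Hamming distance: 1


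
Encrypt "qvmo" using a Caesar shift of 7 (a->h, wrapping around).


Input: 'qvmo', shift = 7
Operation: for each letter, (position + 7) mod 26
Mapping: 'q'(16+7=23)->'x', 'v'(21+7=28, 28 mod 26=2)->'c', 'm'(12+7=19)->'t', 'o'(14+7=21)->'v'
Result: xctv


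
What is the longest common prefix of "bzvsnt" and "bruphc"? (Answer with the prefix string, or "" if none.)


String 1: 'bzvsnt'
String 2: 'bruphc'
Compare position by position:
pos 0: 'b' vs 'b' match
pos 1: 'z' vs 'r' differ -> stop
Longest common prefix: "b" (length 1)


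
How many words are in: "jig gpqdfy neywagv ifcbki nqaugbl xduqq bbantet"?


Input string: 'jig gpqdfy neywagv ifcbki nqaugbl xduqq bbantet'
Operation: split by spaces
Words found: 'jig', 'gpqdfy', 'neywagv', 'ifcbki', 'nqaugbl', 'xduqq', 'bbantet'
Word count: 7


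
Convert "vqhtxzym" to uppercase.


Input string: 'vqhtxzym'
Operation: convert each letter to uppercase
Mapping: 'v'->'V', 'q'->'Q', 'h'->'H', 't'->'T', 'x'->'X', 'z'->'Z', 'y'->'Y', 'm'->'M'
Result: VQHTXZYM


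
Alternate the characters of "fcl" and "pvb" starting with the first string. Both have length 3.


String 1: 'fcl'
String 2: 'pvb'
Operation: alternate characters
Pairs: 'f'+'p', 'c'+'v', 'l'+'b'
Result: fpcvlb


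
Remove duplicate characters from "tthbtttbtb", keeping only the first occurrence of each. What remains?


Input: 'tthbtttbtb'
Operation: keep first occurrence of each character
Scan: s[0]='t' new -> keep; s[1]='t' seen -> skip; s[2]='h' new -> keep; s[3]='b' new -> keep; s[4]='t' seen -> skip; s[5]='t' seen -> skip; s[6]='t' seen -> skip; s[7]='b' seen -> skip; s[8]='t' seen -> skip; s[9]='b' seen -> skip
Result: thb


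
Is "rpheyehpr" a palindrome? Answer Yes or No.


Input string: 'rpheyehpr'
Reversed: 'rpheyehpr'
Compare pairs: s[0]='r' vs s[8]='r' (match), s[1]='p' vs s[7]='p' (match), s[2]='h' vs s[6]='h' (match), s[3]='e' vs s[5]='e' (match)
Palindrome: Yes


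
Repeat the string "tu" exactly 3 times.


Input string: 'tu'
Operation: repeat 3 times
Concatenation: 'tu' + 'tu' + 'tu'
Result: tututu


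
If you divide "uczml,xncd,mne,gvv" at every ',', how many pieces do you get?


Input string: 'uczml,xncd,mne,gvv'
Delimiter: ','
Split result: 'uczml', 'xncd', 'mne', 'gvv'
Number of parts: 4


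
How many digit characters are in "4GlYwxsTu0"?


Input string: '4GlYwxsTu0'
Operation: count digit characters (0-9)
Scan: '4'(digit), 'G', 'l', 'Y', 'w', 'x', 's', 'T', 'u', '0'(digit)
Digits found: 2
Result: 2


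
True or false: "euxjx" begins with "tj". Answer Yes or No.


Input string: 'euxjx'
Prefix to check: 'tj'
First 2 characters of input: 'eu'
Match: False
Result: No


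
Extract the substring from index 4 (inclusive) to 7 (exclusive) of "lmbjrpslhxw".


Input string: 'lmbjrpslhxw'
Operation: slice [4:7]
Extract characters: s[4]='r', s[5]='p', s[6]='s'
Result: rps


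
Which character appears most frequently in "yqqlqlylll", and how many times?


Input: 'yqqlqlylll'
Operation: tally each character
Counts: 'l':5, 'q':3, 'y':2
Maximum: 'l' appears 5 times


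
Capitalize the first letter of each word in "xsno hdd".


Input string: 'xsno hdd'
Operation: capitalize first letter of each word
Word transformations: 'xsno'->'Xsno', 'hdd'->'Hdd'
Result: Xsno Hdd


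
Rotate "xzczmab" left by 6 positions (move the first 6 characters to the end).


Input: 'xzczmab', shift = 6
Operation: split at index 6 and swap parts
Front part s[0:6] = 'xzczma'
Back part s[6:] = 'b'
Rotated = back + front = 'b' + 'xzczma'
Result: bxzczma


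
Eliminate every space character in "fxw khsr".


Input string: 'fxw khsr'
Operation: remove all spaces
Words: 'fxw', 'khsr'
Join without spaces: fxwkhsr


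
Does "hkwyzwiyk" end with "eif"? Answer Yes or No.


Input string: 'hkwyzwiyk'
Suffix to check: 'eif'
Last 3 characters of input: 'iyk'
Match: False
Result: No


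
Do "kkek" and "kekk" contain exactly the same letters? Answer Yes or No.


String 1: 'kkek' -> sorted: 'ekkk'
String 2: 'kekk' -> sorted: 'ekkk'
Compare sorted forms: 'ekkk' == 'ekkk'
Anagram: Yes


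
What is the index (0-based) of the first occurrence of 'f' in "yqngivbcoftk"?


Input string: 'yqngivbcoftk'
Target: 'f'
Scanning left to right: s[0]='y', s[1]='q', s[2]='n', s[3]='g', s[4]='i', s[5]='v', s[6]='b', s[7]='c', s[8]='o', s[9]='f'
First match at index: 9


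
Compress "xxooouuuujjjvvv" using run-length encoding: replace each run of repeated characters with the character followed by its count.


Input: 'xxooouuuujjjvvv'
Operation: identify consecutive runs
Runs: 'xx' -> x2, 'ooo' -> o3, 'uuuu' -> u4, 'jjj' -> j3, 'vvv' -> v3
Encoded: x2o3u4j3v3


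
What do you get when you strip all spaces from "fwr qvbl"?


Input string: 'fwr qvbl'
Operation: remove all spaces
Words: 'fwr', 'qvbl'
Join without spaces: fwrqvbl


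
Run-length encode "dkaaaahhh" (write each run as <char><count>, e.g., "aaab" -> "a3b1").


Input: 'dkaaaahhh'
Operation: identify consecutive runs
Runs: 'd' -> d1, 'k' -> k1, 'aaaa' -> a4, 'hhh' -> h3
Encoded: d1k1a4h3


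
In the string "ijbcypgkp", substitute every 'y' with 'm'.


Input string: 'ijbcypgkp'
Operation: replace 'y' with 'm'
Positions of 'y': 4
After replacement: ijbcmpgkp


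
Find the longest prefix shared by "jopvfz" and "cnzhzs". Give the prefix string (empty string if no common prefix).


String 1: 'jopvfz'
String 2: 'cnzhzs'
Compare position by position:
pos 0: 'j' vs 'c' differ -> stop
Longest common prefix: "" (length 0)


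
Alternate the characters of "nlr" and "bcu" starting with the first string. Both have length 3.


String 1: 'nlr'
String 2: 'bcu'
Operation: alternate characters
Pairs: 'n'+'b', 'l'+'c', 'r'+'u'
Result: nblcru


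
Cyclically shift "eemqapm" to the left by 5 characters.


Input: 'eemqapm', shift = 5
Operation: split at index 5 and swap parts
Front part s[0:5] = 'eemqa'
Back part s[5:] = 'pm'
Rotated = back + front = 'pm' + 'eemqa'
Result: pmeemqa


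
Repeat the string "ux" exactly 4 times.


Input string: 'ux'
Operation: repeat 4 times
Concatenation: 'ux' + 'ux' + 'ux' + 'ux'
Result: uxuxuxux


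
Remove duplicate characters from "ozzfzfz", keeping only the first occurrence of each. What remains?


Input: 'ozzfzfz'
Operation: keep first occurrence of each character
Scan: s[0]='o' new -> keep; s[1]='z' new -> keep; s[2]='z' seen -> skip; s[3]='f' new -> keep; s[4]='z' seen -> skip; s[5]='f' seen -> skip; s[6]='z' seen -> skip
Result: ozf


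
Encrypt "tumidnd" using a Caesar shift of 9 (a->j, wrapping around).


Input: 'tumidnd', shift = 9
Operation: for each letter, (position + 9) mod 26
Mapping: 't'(19+9=28, 28 mod 26=2)->'c', 'u'(20+9=29, 29 mod 26=3)->'d', 'm'(12+9=21)->'v', 'i'(8+9=17)->'r', 'd'(3+9=12)->'m', 'n'(13+9=22)->'w', 'd'(3+9=12)->'m'
Result: cdvrmwm


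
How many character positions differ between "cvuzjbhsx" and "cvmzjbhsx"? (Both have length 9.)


String 1: 'cvuzjbhsx'
String 2: 'cvmzjbhsx'
Compare each position: pos 0: 'c'=='c', pos 1: 'v'=='v', pos 2: 'u'!='m', pos 3: 'z'=='z', pos 4: 'j'=='j', pos 5: 'b'=='b', pos 6: 'h'=='h', pos 7: 's'=='s', pos 8: 'x'=='x'
Differing positions: 1
Hamming distance: 1


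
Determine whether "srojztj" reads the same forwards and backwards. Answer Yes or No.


Input string: 'srojztj'
Reversed: 'jtzjors'
Compare pairs: s[0]='s' vs s[6]='j' (mismatch), s[1]='r' vs s[5]='t' (mismatch), s[2]='o' vs s[4]='z' (mismatch)
Palindrome: No


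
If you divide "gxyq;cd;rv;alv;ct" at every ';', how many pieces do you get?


Input string: 'gxyq;cd;rv;alv;ct'
Delimiter: ';'
Split result: 'gxyq', 'cd', 'rv', 'alv', 'ct'
Number of parts: 5


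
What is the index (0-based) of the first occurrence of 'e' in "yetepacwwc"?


Input string: 'yetepacwwc'
Target: 'e'
Scanning left to right: s[0]='y', s[1]='e'
First match at index: 1


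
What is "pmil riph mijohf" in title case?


Input string: 'pmil riph mijohf'
Operation: capitalize first letter of each word
Word transformations: 'pmil'->'Pmil', 'riph'->'Riph', 'mijohf'->'Mijohf'
Result: Pmil Riph Mijohf


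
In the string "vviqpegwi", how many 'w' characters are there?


Input string: 'vviqpegwi'
Target character: 'w'
Scan each position: s[7]='w'
Matches found at indices: 7
Total: 1


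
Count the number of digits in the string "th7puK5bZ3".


Input string: 'th7puK5bZ3'
Operation: count digit characters (0-9)
Scan: 't', 'h', '7'(digit), 'p', 'u', 'K', '5'(digit), 'b', 'Z', '3'(digit)
Digits found: 3
Result: 3


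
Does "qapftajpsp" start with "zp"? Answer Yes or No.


Input string: 'qapftajpsp'
Prefix to check: 'zp'
First 2 characters of input: 'qa'
Match: False
Result: No


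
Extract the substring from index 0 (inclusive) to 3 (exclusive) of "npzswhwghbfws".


Input string: 'npzswhwghbfws'
Operation: slice [0:3]
Extract characters: s[0]='n', s[1]='p', s[2]='z'
Result: npz


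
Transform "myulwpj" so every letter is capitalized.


Input string: 'myulwpj'
Operation: convert each letter to uppercase
Mapping: 'm'->'M', 'y'->'Y', 'u'->'U', 'l'->'L', 'w'->'W', 'p'->'P', 'j'->'J'
Result: MYULWPJ


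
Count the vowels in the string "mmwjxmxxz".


Input string: 'mmwjxmxxz'
Operation: count vowels (a, e, i, o, u)
Scan: s[0]='m', s[1]='m', s[2]='w', s[3]='j', s[4]='x', s[5]='m', s[6]='x', s[7]='x', s[8]='z'
Vowels found: 0
Result: 0


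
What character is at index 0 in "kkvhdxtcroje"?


Input string: 'kkvhdxtcroje'
Operation: get character at index 0
Index mapping: s[0]='k'
Result: 'k'


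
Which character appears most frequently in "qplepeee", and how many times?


Input: 'qplepeee'
Operation: tally each character
Counts: 'e':4, 'l':1, 'p':2, 'q':1
Maximum: 'e' appears 4 times


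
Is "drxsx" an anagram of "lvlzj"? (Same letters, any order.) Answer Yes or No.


String 1: 'lvlzj' -> sorted: 'jllvz'
String 2: 'drxsx' -> sorted: 'drsxx'
Compare sorted forms: 'jllvz' != 'drsxx'
Anagram: No


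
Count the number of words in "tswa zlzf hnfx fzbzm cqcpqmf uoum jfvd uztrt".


Input string: 'tswa zlzf hnfx fzbzm cqcpqmf uoum jfvd uztrt'
Operation: split by spaces
Words found: 'tswa', 'zlzf', 'hnfx', 'fzbzm', 'cqcpqmf', 'uoum', 'jfvd', 'uztrt'
Word count: 8


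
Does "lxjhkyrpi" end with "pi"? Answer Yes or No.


Input string: 'lxjhkyrpi'
Suffix to check: 'pi'
Last 2 characters of input: 'pi'
Match: True
Result: Yes


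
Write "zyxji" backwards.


Input string: 'zyxji'
Operation: reverse character order
Original order: 'z' -> 'y' -> 'x' -> 'j' -> 'i'
Reversed order: 'i' -> 'j' -> 'x' -> 'y' -> 'z'
Result: ijxyz


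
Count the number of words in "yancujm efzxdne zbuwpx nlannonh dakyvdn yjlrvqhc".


Input string: 'yancujm efzxdne zbuwpx nlannonh dakyvdn yjlrvqhc'
Operation: split by spaces
Words found: 'yancujm', 'efzxdne', 'zbuwpx', 'nlannonh', 'dakyvdn', 'yjlrvqhc'
Word count: 6


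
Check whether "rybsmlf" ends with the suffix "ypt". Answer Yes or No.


Input string: 'rybsmlf'
Suffix to check: 'ypt'
Last 3 characters of input: 'mlf'
Match: False
Result: No


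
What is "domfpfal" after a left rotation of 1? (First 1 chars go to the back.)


Input: 'domfpfal', shift = 1
Operation: split at index 1 and swap parts
Front part s[0:1] = 'd'
Back part s[1:] = 'omfpfal'
Rotated = back + front = 'omfpfal' + 'd'
Result: omfpfald


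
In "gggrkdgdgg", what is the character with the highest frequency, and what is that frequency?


Input: 'gggrkdgdgg'
Operation: tally each character
Counts: 'd':2, 'g':6, 'k':1, 'r':1
Maximum: 'g' appears 6 times


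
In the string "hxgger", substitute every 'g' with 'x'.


Input string: 'hxgger'
Operation: replace 'g' with 'x'
Positions of 'g': 2, 3
After replacement: hxxxer


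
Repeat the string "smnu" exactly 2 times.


Input string: 'smnu'
Operation: repeat 2 times
Concatenation: 'smnu' + 'smnu'
Result: smnusmnu


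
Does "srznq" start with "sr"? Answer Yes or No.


Input string: 'srznq'
Prefix to check: 'sr'
First 2 characters of input: 'sr'
Match: True
Result: Yes


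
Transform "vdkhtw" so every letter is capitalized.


Input string: 'vdkhtw'
Operation: convert each letter to uppercase
Mapping: 'v'->'V', 'd'->'D', 'k'->'K', 'h'->'H', 't'->'T', 'w'->'W'
Result: VDKHTW


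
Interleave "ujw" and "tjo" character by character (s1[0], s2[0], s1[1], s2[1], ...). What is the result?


String 1: 'ujw'
String 2: 'tjo'
Operation: alternate characters
Pairs: 'u'+'t', 'j'+'j', 'w'+'o'
Result: utjjwo


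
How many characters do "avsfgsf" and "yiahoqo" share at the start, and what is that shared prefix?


String 1: 'avsfgsf'
String 2: 'yiahoqo'
Compare position by position:
pos 0: 'a' vs 'y' differ -> stop
Longest common prefix: "" (length 0)


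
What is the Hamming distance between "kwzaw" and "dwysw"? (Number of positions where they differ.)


String 1: 'kwzaw'
String 2: 'dwysw'
Compare each position: pos 0: 'k'!='d', pos 1: 'w'=='w', pos 2: 'z'!='y', pos 3: 'a'!='s', pos 4: 'w'=='w'
Differing positions: 3
Hamming distance: 3


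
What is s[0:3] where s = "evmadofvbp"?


Input string: 'evmadofvbp'
Operation: slice [0:3]
Extract characters: s[0]='e', s[1]='v', s[2]='m'
Result: evm


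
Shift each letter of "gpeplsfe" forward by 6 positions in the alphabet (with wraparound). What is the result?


Input: 'gpeplsfe', shift = 6
Operation: for each letter, (position + 6) mod 26
Mapping: 'g'(6+6=12)->'m', 'p'(15+6=21)->'v', 'e'(4+6=10)->'k', 'p'(15+6=21)->'v', 'l'(11+6=17)->'r', 's'(18+6=24)->'y', 'f'(5+6=11)->'l', 'e'(4+6=10)->'k'
Result: mvkvrylk


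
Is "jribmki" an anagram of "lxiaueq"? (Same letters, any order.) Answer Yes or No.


String 1: 'lxiaueq' -> sorted: 'aeilqux'
String 2: 'jribmki' -> sorted: 'biijkmr'
Compare sorted forms: 'aeilqux' != 'biijkmr'
Anagram: No


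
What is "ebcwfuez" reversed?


Input string: 'ebcwfuez'
Operation: reverse character order
Original order: 'e' -> 'b' -> 'c' -> 'w' -> 'f' -> 'u' -> 'e' -> 'z'
Reversed order: 'z' -> 'e' -> 'u' -> 'f' -> 'w' -> 'c' -> 'b' -> 'e'
Result: zeufwcbe


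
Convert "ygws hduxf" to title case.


Input string: 'ygws hduxf'
Operation: capitalize first letter of each word
Word transformations: 'ygws'->'Ygws', 'hduxf'->'Hduxf'
Result: Ygws Hduxf


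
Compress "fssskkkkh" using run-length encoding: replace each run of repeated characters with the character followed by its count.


Input: 'fssskkkkh'
Operation: identify consecutive runs
Runs: 'f' -> f1, 'sss' -> s3, 'kkkk' -> k4, 'h' -> h1
Encoded: f1s3k4h1


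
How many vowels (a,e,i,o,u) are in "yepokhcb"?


Input string: 'yepokhcb'
Operation: count vowels (a, e, i, o, u)
Scan: s[0]='y', s[1]='e' (vowel), s[2]='p', s[3]='o' (vowel), s[4]='k', s[5]='h', s[6]='c', s[7]='b'
Vowels found: 2
Result: 2


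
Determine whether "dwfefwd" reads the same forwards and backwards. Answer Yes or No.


Input string: 'dwfefwd'
Reversed: 'dwfefwd'
Compare pairs: s[0]='d' vs s[6]='d' (match), s[1]='w' vs s[5]='w' (match), s[2]='f' vs s[4]='f' (match)
Palindrome: Yes


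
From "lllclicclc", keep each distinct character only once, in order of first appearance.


Input: 'lllclicclc'
Operation: keep first occurrence of each character
Scan: s[0]='l' new -> keep; s[1]='l' seen -> skip; s[2]='l' seen -> skip; s[3]='c' new -> keep; s[4]='l' seen -> skip; s[5]='i' new -> keep; s[6]='c' seen -> skip; s[7]='c' seen -> skip; s[8]='l' seen -> skip; s[9]='c' seen -> skip
Result: lci


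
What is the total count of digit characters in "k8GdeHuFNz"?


Input string: 'k8GdeHuFNz'
Operation: count digit characters (0-9)
Scan: 'k', '8'(digit), 'G', 'd', 'e', 'H', 'u', 'F', 'N', 'z'
Digits found: 1
Result: 1


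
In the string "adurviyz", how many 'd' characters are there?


Input string: 'adurviyz'
Target character: 'd'
Scan each position: s[1]='d'
Matches found at indices: 1
Total: 1


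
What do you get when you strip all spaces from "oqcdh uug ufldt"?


Input string: 'oqcdh uug ufldt'
Operation: remove all spaces
Words: 'oqcdh', 'uug', 'ufldt'
Join without spaces: oqcdhuugufldt


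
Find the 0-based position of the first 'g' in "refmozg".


Input string: 'refmozg'
Target: 'g'
Scanning left to right: s[0]='r', s[1]='e', s[2]='f', s[3]='m', s[4]='o', s[5]='z', s[6]='g'
First match at index: 6


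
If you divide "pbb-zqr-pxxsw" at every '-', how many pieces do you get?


Input string: 'pbb-zqr-pxxsw'
Delimiter: '-'
Split result: 'pbb', 'zqr', 'pxxsw'
Number of parts: 3


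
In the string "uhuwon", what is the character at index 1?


Input string: 'uhuwon'
Operation: get character at index 1
Index mapping: s[0]='u', s[1]='h'
Result: 'h'


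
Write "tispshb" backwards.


Input string: 'tispshb'
Operation: reverse character order
Original order: 't' -> 'i' -> 's' -> 'p' -> 's' -> 'h' -> 'b'
Reversed order: 'b' -> 'h' -> 's' -> 'p' -> 's' -> 'i' -> 't'
Result: bhspsit


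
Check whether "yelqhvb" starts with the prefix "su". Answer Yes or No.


Input string: 'yelqhvb'
Prefix to check: 'su'
First 2 characters of input: 'ye'
Match: False
Result: No


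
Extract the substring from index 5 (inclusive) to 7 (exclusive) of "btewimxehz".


Input string: 'btewimxehz'
Operation: slice [5:7]
Extract characters: s[5]='m', s[6]='x'
Result: mx


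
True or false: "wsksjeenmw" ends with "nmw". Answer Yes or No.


Input string: 'wsksjeenmw'
Suffix to check: 'nmw'
Last 3 characters of input: 'nmw'
Match: True
Result: Yes


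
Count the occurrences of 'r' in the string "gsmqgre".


Input string: 'gsmqgre'
Target character: 'r'
Scan each position: s[5]='r'
Matches found at indices: 5
Total: 1


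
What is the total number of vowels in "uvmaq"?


Input string: 'uvmaq'
Operation: count vowels (a, e, i, o, u)
Scan: s[0]='u' (vowel), s[1]='v', s[2]='m', s[3]='a' (vowel), s[4]='q'
Vowels found: 2
Result: 2


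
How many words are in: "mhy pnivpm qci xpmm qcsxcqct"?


Input string: 'mhy pnivpm qci xpmm qcsxcqct'
Operation: split by spaces
Words found: 'mhy', 'pnivpm', 'qci', 'xpmm', 'qcsxcqct'
Word count: 5


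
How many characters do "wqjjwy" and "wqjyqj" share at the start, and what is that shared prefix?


String 1: 'wqjjwy'
String 2: 'wqjyqj'
Compare position by position:
pos 0: 'w' vs 'w' match
pos 1: 'q' vs 'q' match
pos 2: 'j' vs 'j' match
pos 3: 'j' vs 'y' differ -> stop
Longest common prefix: "wqj" (length 3)


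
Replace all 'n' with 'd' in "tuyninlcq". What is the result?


Input string: 'tuyninlcq'
Operation: replace 'n' with 'd'
Positions of 'n': 3, 5
After replacement: tuydidlcq


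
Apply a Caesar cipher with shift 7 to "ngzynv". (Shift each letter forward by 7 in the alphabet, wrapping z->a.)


Input: 'ngzynv', shift = 7
Operation: for each letter, (position + 7) mod 26
Mapping: 'n'(13+7=20)->'u', 'g'(6+7=13)->'n', 'z'(25+7=32, 32 mod 26=6)->'g', 'y'(24+7=31, 31 mod 26=5)->'f', 'n'(13+7=20)->'u', 'v'(21+7=28, 28 mod 26=2)->'c'
Result: ungfuc


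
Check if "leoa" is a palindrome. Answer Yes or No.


Input string: 'leoa'
Reversed: 'aoel'
Compare pairs: s[0]='l' vs s[3]='a' (mismatch), s[1]='e' vs s[2]='o' (mismatch)
Palindrome: No


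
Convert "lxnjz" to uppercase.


Input string: 'lxnjz'
Operation: convert each letter to uppercase
Mapping: 'l'->'L', 'x'->'X', 'n'->'N', 'j'->'J', 'z'->'Z'
Result: LXNJZ


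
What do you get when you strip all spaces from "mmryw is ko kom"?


Input string: 'mmryw is ko kom'
Operation: remove all spaces
Words: 'mmryw', 'is', 'ko', 'kom'
Join without spaces: mmrywiskokom


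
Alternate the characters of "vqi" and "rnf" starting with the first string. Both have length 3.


String 1: 'vqi'
String 2: 'rnf'
Operation: alternate characters
Pairs: 'v'+'r', 'q'+'n', 'i'+'f'
Result: vrqnif


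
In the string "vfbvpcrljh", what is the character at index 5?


Input string: 'vfbvpcrljh'
Operation: get character at index 5
Index mapping: s[0]='v', s[1]='f', s[2]='b', s[3]='v', s[4]='p', s[5]='c'
Result: 'c'


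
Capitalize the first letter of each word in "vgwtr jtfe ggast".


Input string: 'vgwtr jtfe ggast'
Operation: capitalize first letter of each word
Word transformations: 'vgwtr'->'Vgwtr', 'jtfe'->'Jtfe', 'ggast'->'Ggast'
Result: Vgwtr Jtfe Ggast


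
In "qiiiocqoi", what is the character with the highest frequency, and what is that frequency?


Input: 'qiiiocqoi'
Operation: tally each character
Counts: 'c':1, 'i':4, 'o':2, 'q':2
Maximum: 'i' appears 4 times


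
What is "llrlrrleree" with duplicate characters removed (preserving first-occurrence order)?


Input: 'llrlrrleree'
Operation: keep first occurrence of each character
Scan: s[0]='l' new -> keep; s[1]='l' seen -> skip; s[2]='r' new -> keep; s[3]='l' seen -> skip; s[4]='r' seen -> skip; s[5]='r' seen -> skip; s[6]='l' seen -> skip; s[7]='e' new -> keep; s[8]='r' seen -> skip; s[9]='e' seen -> skip; s[10]='e' seen -> skip
Result: lre


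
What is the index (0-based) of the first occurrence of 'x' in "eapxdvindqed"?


Input string: 'eapxdvindqed'
Target: 'x'
Scanning left to right: s[0]='e', s[1]='a', s[2]='p', s[3]='x'
First match at index: 3


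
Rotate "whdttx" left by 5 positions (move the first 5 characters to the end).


Input: 'whdttx', shift = 5
Operation: split at index 5 and swap parts
Front part s[0:5] = 'whdtt'
Back part s[5:] = 'x'
Rotated = back + front = 'x' + 'whdtt'
Result: xwhdtt


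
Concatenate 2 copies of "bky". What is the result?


Input string: 'bky'
Operation: repeat 2 times
Concatenation: 'bky' + 'bky'
Result: bkybky


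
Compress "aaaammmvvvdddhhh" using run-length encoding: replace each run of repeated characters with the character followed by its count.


Input: 'aaaammmvvvdddhhh'
Operation: identify consecutive runs
Runs: 'aaaa' -> a4, 'mmm' -> m3, 'vvv' -> v3, 'ddd' -> d3, 'hhh' -> h3
Encoded: a4m3v3d3h3


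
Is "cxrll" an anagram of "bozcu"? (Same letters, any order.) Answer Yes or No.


String 1: 'bozcu' -> sorted: 'bcouz'
String 2: 'cxrll' -> sorted: 'cllrx'
Compare sorted forms: 'bcouz' != 'cllrx'
Anagram: No


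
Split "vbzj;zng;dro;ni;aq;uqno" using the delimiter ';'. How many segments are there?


Input string: 'vbzj;zng;dro;ni;aq;uqno'
Delimiter: ';'
Split result: 'vbzj', 'zng', 'dro', 'ni', 'aq', 'uqno'
Number of parts: 6
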